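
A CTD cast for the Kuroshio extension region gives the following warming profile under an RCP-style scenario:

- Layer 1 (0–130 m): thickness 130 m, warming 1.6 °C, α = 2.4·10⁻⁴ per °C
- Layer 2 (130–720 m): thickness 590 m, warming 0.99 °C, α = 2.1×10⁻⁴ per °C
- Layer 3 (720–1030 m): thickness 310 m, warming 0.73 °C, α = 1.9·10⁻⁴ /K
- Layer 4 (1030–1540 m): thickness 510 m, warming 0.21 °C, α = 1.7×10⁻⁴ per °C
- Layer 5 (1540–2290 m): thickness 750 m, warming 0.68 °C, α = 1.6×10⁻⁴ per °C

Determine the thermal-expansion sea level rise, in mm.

315 mm of thermosteric rise

2.4×10⁻⁴ × 130 × 1.6 = 0.04992 m
130–720 m: 0.99 × 2.1×10⁻⁴ × 590 = 0.122661 m
720–1030 m: 0.73 × 1.9×10⁻⁴ × 310 = 0.042997 m
0.21 × 510 × 1.7×10⁻⁴ = 0.018207 m
1.6×10⁻⁴ × 750 × 0.68 = 0.08160 m
Δh = 0.04992 + 0.122661 + 0.042997 + 0.018207 + 0.08160 = 0.315385 m ≈ 315 mm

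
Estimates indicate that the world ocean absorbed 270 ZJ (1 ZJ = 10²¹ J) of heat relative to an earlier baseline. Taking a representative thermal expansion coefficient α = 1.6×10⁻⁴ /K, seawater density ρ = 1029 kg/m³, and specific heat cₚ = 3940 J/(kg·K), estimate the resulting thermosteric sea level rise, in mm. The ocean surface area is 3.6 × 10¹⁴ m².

Per unit area: Q = 270×10²¹ / (3.6×10¹⁴) = 7.5×10⁸ J/m²
Δh = αQ/(ρcₚ) = 1.6×10⁻⁴ × 7.5×10⁸ / (1029 × 3940) ≈ 0.029598 m

Δh ≈ 29.6 mm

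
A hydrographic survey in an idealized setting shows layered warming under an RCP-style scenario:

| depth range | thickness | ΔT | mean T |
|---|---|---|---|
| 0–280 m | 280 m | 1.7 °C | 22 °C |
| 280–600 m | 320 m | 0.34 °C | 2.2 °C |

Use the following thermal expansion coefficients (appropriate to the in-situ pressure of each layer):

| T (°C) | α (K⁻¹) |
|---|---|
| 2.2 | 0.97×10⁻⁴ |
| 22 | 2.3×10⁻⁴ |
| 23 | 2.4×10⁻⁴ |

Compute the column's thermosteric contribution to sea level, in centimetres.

Δh ≈ 12.0 cm

Layer 1 at 22 °C → α = 2.3×10⁻⁴ K⁻¹
Layer 2 at 2.2 °C → α = 0.97×10⁻⁴ K⁻¹
0–280 m: 2.3×10⁻⁴ × 280 × 1.7 = 0.10948 m
280–600 m: 320 × 0.97×10⁻⁴ × 0.34 = 0.0105536 m
Δh = 0.10948 + 0.0105536 = 0.1200336 m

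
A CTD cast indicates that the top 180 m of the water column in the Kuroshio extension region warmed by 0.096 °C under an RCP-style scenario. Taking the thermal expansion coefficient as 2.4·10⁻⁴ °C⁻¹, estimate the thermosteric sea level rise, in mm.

4.15 mm

Δh = αΔT·H = 2.4×10⁻⁴ × 0.096 × 180 = 0.0041472 m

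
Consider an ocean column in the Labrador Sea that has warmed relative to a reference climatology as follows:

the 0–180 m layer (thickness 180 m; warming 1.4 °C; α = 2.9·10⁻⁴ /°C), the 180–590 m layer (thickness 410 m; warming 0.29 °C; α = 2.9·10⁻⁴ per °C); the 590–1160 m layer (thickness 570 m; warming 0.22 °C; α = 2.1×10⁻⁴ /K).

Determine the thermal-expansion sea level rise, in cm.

Layer 1: 1.4 × 180 × 2.9×10⁻⁴ = 0.07308 m
Layer 2: 2.9×10⁻⁴ × 410 × 0.29 = 0.034481 m
Layer 3: 0.22 × 570 × 2.1×10⁻⁴ = 0.026334 m
Δh = 0.07308 + 0.034481 + 0.026334 = 0.133895 m

13.4 cm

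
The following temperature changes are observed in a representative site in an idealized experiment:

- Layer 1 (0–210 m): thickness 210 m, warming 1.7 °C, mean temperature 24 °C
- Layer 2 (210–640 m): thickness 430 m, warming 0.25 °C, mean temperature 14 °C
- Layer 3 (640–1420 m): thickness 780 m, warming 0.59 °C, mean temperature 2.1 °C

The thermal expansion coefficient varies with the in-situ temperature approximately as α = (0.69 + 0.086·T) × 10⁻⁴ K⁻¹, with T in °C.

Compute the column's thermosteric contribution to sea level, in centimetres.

Layer 1: α = (0.69 + 0.086×24)×10⁻⁴ = 2.754×10⁻⁴ K⁻¹
Layer 2: α = (0.69 + 0.086×14)×10⁻⁴ = 1.894×10⁻⁴ K⁻¹
Layer 3: α = (0.69 + 0.086×2.1)×10⁻⁴ = 0.8706×10⁻⁴ K⁻¹
1.7 × 210 × 2.754×10⁻⁴ = 0.0983178 m
210–640 m: 430 × 0.25 × 1.894×10⁻⁴ = 0.0203605 m
Layer 3: 780 × 0.8706×10⁻⁴ × 0.59 = 0.040065012 m
Δh = 0.0983178 + 0.0203605 + 0.040065012 = 0.158743312 m

15.9 cm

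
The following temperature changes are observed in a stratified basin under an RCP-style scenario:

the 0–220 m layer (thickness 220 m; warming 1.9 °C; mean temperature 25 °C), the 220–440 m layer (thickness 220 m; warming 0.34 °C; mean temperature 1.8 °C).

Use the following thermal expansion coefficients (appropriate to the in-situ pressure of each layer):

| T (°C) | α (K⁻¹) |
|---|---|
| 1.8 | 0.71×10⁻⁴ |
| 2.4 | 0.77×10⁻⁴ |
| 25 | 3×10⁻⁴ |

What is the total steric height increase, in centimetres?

about 13.1 cm

Layer 1 at 25 °C → α = 3×10⁻⁴ K⁻¹
Layer 2 at 1.8 °C → α = 0.71×10⁻⁴ K⁻¹
3×10⁻⁴ × 220 × 1.9 = 0.12540 m
220–440 m: 0.71×10⁻⁴ × 0.34 × 220 = 0.0053108 m
Δh = 0.12540 + 0.0053108 = 0.1307108 m ≈ 13.1 cm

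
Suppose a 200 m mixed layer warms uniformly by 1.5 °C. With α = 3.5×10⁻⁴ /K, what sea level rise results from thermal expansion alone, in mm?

Δh = 110 mm

Δh = αΔT·H = 3.5×10⁻⁴ × 1.5 × 200 = 0.10500 m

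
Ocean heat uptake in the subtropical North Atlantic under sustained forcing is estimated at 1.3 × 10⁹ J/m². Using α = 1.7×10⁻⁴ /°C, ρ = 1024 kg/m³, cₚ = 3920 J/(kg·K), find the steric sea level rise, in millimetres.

Δh = αQ/(ρcₚ) = 1.7×10⁻⁴ × 1.3×10⁹ / (1024 × 3920) ≈ 0.055056 m

55.1 mm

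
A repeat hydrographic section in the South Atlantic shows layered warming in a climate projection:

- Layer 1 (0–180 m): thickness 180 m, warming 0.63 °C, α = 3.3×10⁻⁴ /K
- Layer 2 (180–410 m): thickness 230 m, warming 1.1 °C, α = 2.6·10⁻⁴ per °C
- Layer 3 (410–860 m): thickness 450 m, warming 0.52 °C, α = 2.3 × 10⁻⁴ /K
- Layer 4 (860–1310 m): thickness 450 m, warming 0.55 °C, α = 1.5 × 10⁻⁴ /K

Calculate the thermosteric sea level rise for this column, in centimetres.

3.3×10⁻⁴ × 0.63 × 180 = 0.037422 m
2.6×10⁻⁴ × 230 × 1.1 = 0.06578 m
Layer 3: 0.52 × 2.3×10⁻⁴ × 450 = 0.05382 m
1.5×10⁻⁴ × 0.55 × 450 = 0.037125 m
Δh = 0.037422 + 0.06578 + 0.05382 + 0.037125 = 0.194147 m

about 19.4 cm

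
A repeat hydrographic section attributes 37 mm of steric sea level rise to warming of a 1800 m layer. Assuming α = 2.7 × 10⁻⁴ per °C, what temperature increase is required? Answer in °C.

about 0.076 °C

ΔT = Δh/(αH) = 0.037 / (2.7×10⁻⁴ × 1800) ≈ 0.07613 °C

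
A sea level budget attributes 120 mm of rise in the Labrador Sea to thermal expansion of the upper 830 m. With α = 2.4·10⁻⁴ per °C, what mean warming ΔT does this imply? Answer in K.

ΔT = Δh/(αH) = 0.12 / (2.4×10⁻⁴ × 830) ≈ 0.6024 K

0.60 K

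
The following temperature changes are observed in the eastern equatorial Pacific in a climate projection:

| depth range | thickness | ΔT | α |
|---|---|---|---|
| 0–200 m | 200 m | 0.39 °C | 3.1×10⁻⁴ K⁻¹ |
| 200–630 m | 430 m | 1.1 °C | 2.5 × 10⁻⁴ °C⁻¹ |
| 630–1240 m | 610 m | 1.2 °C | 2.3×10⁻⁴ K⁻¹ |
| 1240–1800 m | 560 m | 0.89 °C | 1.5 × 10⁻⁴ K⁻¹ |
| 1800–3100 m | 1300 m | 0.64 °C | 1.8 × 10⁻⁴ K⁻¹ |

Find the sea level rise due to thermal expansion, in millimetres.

535 mm of thermosteric rise

Layer 1: 3.1×10⁻⁴ × 0.39 × 200 = 0.02418 m
200–630 m: 2.5×10⁻⁴ × 1.1 × 430 = 0.11825 m
2.3×10⁻⁴ × 610 × 1.2 = 0.16836 m
1.5×10⁻⁴ × 0.89 × 560 = 0.07476 m
Layer 5: 1.8×10⁻⁴ × 0.64 × 1300 = 0.14976 m
Δh = 0.02418 + 0.11825 + 0.16836 + 0.07476 + 0.14976 = 0.53531 m ≈ 535 mm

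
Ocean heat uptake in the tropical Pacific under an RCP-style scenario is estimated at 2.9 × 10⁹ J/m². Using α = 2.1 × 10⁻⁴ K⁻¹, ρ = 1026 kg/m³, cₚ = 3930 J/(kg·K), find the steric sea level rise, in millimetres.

Δh = αQ/(ρcₚ) = 2.1×10⁻⁴ × 2.9×10⁹ / (1026 × 3930) ≈ 0.15103 m

Δh ≈ 150 mm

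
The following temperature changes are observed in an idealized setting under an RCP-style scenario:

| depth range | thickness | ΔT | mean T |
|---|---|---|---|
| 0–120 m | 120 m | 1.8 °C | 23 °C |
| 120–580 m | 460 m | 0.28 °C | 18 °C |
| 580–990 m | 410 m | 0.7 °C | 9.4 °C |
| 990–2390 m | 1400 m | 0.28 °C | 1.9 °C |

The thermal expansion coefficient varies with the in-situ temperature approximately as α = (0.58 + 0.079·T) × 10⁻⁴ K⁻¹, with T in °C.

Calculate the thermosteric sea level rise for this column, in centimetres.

Layer 1: α = (0.58 + 0.079×23)×10⁻⁴ = 2.397×10⁻⁴ K⁻¹
Layer 2: α = (0.58 + 0.079×18)×10⁻⁴ = 2.002×10⁻⁴ K⁻¹
Layer 3: α = (0.58 + 0.079×9.4)×10⁻⁴ = 1.3226×10⁻⁴ K⁻¹
Layer 4: α = (0.58 + 0.079×1.9)×10⁻⁴ = 0.7301×10⁻⁴ K⁻¹
Layer 1: 120 × 1.8 × 2.397×10⁻⁴ = 0.0517752 m
0.28 × 2.002×10⁻⁴ × 460 = 0.02578576 m
580–990 m: 1.3226×10⁻⁴ × 410 × 0.7 = 0.03795862 m
Layer 4: 0.28 × 1400 × 0.7301×10⁻⁴ = 0.02861992 m
Δh = 0.0517752 + 0.02578576 + 0.03795862 + 0.02861992 = 0.1441395 m

about 14 cm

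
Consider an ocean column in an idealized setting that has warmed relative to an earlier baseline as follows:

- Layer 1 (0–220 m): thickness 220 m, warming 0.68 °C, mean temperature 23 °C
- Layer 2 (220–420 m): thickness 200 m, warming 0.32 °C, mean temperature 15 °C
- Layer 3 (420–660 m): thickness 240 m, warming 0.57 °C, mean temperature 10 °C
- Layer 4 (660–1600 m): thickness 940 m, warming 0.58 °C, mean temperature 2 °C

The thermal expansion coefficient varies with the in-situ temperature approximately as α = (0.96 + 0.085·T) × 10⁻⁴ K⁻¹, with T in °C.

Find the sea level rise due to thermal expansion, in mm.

Layer 1: α = (0.96 + 0.085×23)×10⁻⁴ = 2.915×10⁻⁴ K⁻¹
Layer 2: α = (0.96 + 0.085×15)×10⁻⁴ = 2.235×10⁻⁴ K⁻¹
Layer 3: α = (0.96 + 0.085×10)×10⁻⁴ = 1.81×10⁻⁴ K⁻¹
Layer 4: α = (0.96 + 0.085×2)×10⁻⁴ = 1.13×10⁻⁴ K⁻¹
2.915×10⁻⁴ × 0.68 × 220 = 0.0436084 m
Layer 2: 200 × 0.32 × 2.235×10⁻⁴ = 0.014304 m
Layer 3: 0.57 × 1.81×10⁻⁴ × 240 = 0.0247608 m
660–1600 m: 1.13×10⁻⁴ × 940 × 0.58 = 0.0616076 m
Δh = 0.0436084 + 0.014304 + 0.0247608 + 0.0616076 = 0.1442808 m

144 mm of thermosteric rise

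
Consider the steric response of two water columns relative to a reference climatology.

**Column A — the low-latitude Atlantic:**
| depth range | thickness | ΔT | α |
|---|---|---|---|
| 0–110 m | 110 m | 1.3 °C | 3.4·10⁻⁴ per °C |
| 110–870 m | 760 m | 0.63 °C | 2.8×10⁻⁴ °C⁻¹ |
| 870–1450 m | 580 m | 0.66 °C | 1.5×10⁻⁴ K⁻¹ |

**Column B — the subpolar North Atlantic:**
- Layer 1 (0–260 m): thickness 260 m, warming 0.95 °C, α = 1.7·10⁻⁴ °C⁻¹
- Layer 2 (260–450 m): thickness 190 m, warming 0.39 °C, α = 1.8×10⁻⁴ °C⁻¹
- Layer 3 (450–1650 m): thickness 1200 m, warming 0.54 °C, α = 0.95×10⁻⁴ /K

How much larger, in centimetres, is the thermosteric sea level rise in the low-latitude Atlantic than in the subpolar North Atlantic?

A 0–110 m: 3.4×10⁻⁴ × 110 × 1.3 = 0.04862 m
A 110–870 m: 0.63 × 2.8×10⁻⁴ × 760 = 0.134064 m
A 870–1450 m: 1.5×10⁻⁴ × 0.66 × 580 = 0.05742 m
A total: 0.240104 m
B Layer 1: 0.95 × 1.7×10⁻⁴ × 260 = 0.04199 m
B 260–450 m: 0.39 × 1.8×10⁻⁴ × 190 = 0.013338 m
B 0.95×10⁻⁴ × 0.54 × 1200 = 0.06156 m
B total: 0.116888 m
Difference: 0.240104 − 0.116888 = 0.123216 m

12 cm larger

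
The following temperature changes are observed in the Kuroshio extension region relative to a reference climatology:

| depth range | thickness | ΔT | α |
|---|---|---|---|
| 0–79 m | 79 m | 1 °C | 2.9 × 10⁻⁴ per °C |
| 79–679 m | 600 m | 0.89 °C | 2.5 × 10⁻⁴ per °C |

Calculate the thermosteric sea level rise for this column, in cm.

about 16 cm

1 × 79 × 2.9×10⁻⁴ = 0.02291 m
Layer 2: 0.89 × 2.5×10⁻⁴ × 600 = 0.13350 m
Δh = 0.02291 + 0.13350 = 0.15641 m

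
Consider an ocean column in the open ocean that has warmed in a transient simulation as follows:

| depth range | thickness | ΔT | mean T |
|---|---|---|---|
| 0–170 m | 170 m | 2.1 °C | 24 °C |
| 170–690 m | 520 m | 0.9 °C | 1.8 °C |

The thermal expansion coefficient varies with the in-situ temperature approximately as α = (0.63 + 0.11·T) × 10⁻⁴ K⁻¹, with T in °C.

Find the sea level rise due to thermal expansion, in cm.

about 16 cm

Layer 1: α = (0.63 + 0.11×24)×10⁻⁴ = 3.27×10⁻⁴ K⁻¹
Layer 2: α = (0.63 + 0.11×1.8)×10⁻⁴ = 0.828×10⁻⁴ K⁻¹
170 × 3.27×10⁻⁴ × 2.1 = 0.116739 m
Layer 2: 0.9 × 520 × 0.828×10⁻⁴ = 0.0387504 m
Δh = 0.116739 + 0.0387504 = 0.1554894 m ≈ 16 cm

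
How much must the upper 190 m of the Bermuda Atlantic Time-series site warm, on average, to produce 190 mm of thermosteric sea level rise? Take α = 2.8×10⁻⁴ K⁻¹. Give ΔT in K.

ΔT = Δh/(αH) = 0.19 / (2.8×10⁻⁴ × 190) ≈ 3.571 K

3.57 K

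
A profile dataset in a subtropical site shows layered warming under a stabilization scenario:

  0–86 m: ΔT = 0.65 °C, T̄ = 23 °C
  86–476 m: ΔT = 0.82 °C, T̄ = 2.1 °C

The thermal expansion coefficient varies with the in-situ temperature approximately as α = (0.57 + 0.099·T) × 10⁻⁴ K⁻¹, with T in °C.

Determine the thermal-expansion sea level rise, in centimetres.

4.1 cm of thermosteric rise

Layer 1: α = (0.57 + 0.099×23)×10⁻⁴ = 2.847×10⁻⁴ K⁻¹
Layer 2: α = (0.57 + 0.099×2.1)×10⁻⁴ = 0.7779×10⁻⁴ K⁻¹
0–86 m: 86 × 0.65 × 2.847×10⁻⁴ = 0.01591473 m
86–476 m: 0.82 × 0.7779×10⁻⁴ × 390 = 0.024877242 m
Δh = 0.01591473 + 0.024877242 = 0.040791972 m ≈ 4.1 cm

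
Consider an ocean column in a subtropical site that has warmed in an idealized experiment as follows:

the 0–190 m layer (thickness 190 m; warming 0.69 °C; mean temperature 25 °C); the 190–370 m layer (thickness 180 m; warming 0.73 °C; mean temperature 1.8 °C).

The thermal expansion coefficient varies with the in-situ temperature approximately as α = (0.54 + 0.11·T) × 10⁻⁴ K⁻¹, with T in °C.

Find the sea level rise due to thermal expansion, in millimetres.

Layer 1: α = (0.54 + 0.11×25)×10⁻⁴ = 3.29×10⁻⁴ K⁻¹
Layer 2: α = (0.54 + 0.11×1.8)×10⁻⁴ = 0.738×10⁻⁴ K⁻¹
190 × 3.29×10⁻⁴ × 0.69 = 0.0431319 m
180 × 0.73 × 0.738×10⁻⁴ = 0.00969732 m
Δh = 0.0431319 + 0.00969732 = 0.05282922 m

Δh = 52.8 mm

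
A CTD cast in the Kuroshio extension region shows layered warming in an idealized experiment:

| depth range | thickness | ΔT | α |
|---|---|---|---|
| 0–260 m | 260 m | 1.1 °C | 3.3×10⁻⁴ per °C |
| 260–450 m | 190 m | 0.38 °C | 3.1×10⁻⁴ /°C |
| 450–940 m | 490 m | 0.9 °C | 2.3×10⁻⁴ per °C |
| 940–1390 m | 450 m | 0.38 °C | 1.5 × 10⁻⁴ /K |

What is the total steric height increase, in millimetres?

260 × 3.3×10⁻⁴ × 1.1 = 0.09438 m
190 × 3.1×10⁻⁴ × 0.38 = 0.022382 m
0.9 × 490 × 2.3×10⁻⁴ = 0.10143 m
Layer 4: 450 × 0.38 × 1.5×10⁻⁴ = 0.02565 m
Δh = 0.09438 + 0.022382 + 0.10143 + 0.02565 = 0.243842 m ≈ 244 mm

Δh = 244 mm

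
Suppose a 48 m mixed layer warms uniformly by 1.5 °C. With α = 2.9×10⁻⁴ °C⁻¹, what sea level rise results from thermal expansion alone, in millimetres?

Δh = αΔT·H = 2.9×10⁻⁴ × 1.5 × 48 = 0.02088 m

21 mm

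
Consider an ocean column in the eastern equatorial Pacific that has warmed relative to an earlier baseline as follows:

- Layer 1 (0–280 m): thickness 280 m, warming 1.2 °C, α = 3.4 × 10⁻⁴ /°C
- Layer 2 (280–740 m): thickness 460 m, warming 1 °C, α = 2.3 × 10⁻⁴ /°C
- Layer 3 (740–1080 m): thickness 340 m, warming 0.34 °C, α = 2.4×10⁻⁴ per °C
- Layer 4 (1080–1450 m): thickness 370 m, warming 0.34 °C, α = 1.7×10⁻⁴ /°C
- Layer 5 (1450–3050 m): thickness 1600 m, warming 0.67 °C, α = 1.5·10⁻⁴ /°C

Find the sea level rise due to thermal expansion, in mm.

Δh ≈ 430 mm

0–280 m: 1.2 × 280 × 3.4×10⁻⁴ = 0.11424 m
1 × 460 × 2.3×10⁻⁴ = 0.10580 m
2.4×10⁻⁴ × 0.34 × 340 = 0.027744 m
1080–1450 m: 1.7×10⁻⁴ × 370 × 0.34 = 0.021386 m
1.5×10⁻⁴ × 1600 × 0.67 = 0.16080 m
Δh = 0.11424 + 0.10580 + 0.027744 + 0.021386 + 0.16080 = 0.42997 m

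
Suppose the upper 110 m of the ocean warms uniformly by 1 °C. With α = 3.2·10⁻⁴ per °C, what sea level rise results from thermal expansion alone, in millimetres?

35 mm of thermosteric rise

Δh = αΔT·H = 3.2×10⁻⁴ × 1 × 110 = 0.03520 m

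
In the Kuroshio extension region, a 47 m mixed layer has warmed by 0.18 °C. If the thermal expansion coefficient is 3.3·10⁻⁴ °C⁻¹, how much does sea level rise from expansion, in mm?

Δh = αΔT·H = 3.3×10⁻⁴ × 0.18 × 47 = 0.0027918 m

about 2.79 mm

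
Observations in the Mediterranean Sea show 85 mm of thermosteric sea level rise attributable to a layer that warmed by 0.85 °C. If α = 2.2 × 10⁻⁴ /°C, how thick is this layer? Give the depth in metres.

H = Δh/(αΔT) = 0.085 / (2.2×10⁻⁴ × 0.85) ≈ 454.5 m

455 m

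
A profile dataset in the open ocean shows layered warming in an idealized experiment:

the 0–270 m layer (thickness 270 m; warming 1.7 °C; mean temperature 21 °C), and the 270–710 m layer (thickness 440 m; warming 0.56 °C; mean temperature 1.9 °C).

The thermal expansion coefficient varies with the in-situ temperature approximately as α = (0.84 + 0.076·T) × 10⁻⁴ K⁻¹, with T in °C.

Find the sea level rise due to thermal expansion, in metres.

Layer 1: α = (0.84 + 0.076×21)×10⁻⁴ = 2.436×10⁻⁴ K⁻¹
Layer 2: α = (0.84 + 0.076×1.9)×10⁻⁴ = 0.9844×10⁻⁴ K⁻¹
Layer 1: 2.436×10⁻⁴ × 270 × 1.7 = 0.1118124 m
0.56 × 0.9844×10⁻⁴ × 440 = 0.024255616 m
Δh = 0.1118124 + 0.024255616 = 0.136068016 m ≈ 0.136 m

0.136 m of thermosteric rise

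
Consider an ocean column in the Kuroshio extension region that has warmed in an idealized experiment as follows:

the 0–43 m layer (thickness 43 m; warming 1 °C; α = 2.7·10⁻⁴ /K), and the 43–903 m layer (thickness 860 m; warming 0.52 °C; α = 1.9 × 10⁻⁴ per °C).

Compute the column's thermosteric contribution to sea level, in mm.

Δh = 96.6 mm

2.7×10⁻⁴ × 1 × 43 = 0.01161 m
1.9×10⁻⁴ × 860 × 0.52 = 0.084968 m
Δh = 0.01161 + 0.084968 = 0.096578 m ≈ 96.6 mm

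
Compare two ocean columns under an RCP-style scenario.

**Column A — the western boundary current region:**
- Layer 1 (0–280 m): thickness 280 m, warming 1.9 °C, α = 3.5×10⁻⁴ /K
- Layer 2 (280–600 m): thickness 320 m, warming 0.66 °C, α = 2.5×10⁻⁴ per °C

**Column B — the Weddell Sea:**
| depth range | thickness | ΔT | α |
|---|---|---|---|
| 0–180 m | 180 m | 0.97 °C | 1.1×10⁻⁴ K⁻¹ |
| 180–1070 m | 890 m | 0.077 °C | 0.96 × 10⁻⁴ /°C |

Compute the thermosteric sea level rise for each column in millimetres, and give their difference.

A 0–280 m: 3.5×10⁻⁴ × 280 × 1.9 = 0.18620 m
A 0.66 × 320 × 2.5×10⁻⁴ = 0.05280 m
A total: 0.23900 m
B Layer 1: 180 × 1.1×10⁻⁴ × 0.97 = 0.019206 m
B 180–1070 m: 890 × 0.96×10⁻⁴ × 0.077 = 0.00657888 m
B total: 0.02578488 m
Difference: 0.23900 − 0.02578488 = 0.21321512 m

Δh_A ≈ 240 mm, Δh_B ≈ 26 mm; difference ≈ 210 mm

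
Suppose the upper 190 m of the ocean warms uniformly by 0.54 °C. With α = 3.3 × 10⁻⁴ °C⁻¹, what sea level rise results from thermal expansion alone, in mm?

Δh = αΔT·H = 3.3×10⁻⁴ × 0.54 × 190 = 0.033858 m

Δh = 34 mm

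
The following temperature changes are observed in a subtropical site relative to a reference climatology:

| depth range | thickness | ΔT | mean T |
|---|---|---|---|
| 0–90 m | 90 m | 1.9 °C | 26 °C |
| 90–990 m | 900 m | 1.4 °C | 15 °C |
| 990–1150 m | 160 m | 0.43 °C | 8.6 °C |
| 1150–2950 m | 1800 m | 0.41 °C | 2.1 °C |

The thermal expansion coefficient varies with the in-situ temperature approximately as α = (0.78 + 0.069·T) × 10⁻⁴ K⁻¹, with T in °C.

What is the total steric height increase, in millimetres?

350 mm

Layer 1: α = (0.78 + 0.069×26)×10⁻⁴ = 2.574×10⁻⁴ K⁻¹
Layer 2: α = (0.78 + 0.069×15)×10⁻⁴ = 1.815×10⁻⁴ K⁻¹
Layer 3: α = (0.78 + 0.069×8.6)×10⁻⁴ = 1.3734×10⁻⁴ K⁻¹
Layer 4: α = (0.78 + 0.069×2.1)×10⁻⁴ = 0.9249×10⁻⁴ K⁻¹
0–90 m: 2.574×10⁻⁴ × 1.9 × 90 = 0.0440154 m
90–990 m: 900 × 1.815×10⁻⁴ × 1.4 = 0.22869 m
0.43 × 160 × 1.3734×10⁻⁴ = 0.009448992 m
Layer 4: 0.9249×10⁻⁴ × 1800 × 0.41 = 0.06825762 m
Δh = 0.0440154 + 0.22869 + 0.009448992 + 0.06825762 = 0.350412012 m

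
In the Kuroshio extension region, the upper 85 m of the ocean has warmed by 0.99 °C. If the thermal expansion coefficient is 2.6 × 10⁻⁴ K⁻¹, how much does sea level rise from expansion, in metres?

Δh = αΔT·H = 2.6×10⁻⁴ × 0.99 × 85 = 0.021879 m

Δh ≈ 0.022 m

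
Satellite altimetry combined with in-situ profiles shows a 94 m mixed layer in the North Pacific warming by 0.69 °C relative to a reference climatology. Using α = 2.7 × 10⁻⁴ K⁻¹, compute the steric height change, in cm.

Δh = αΔT·H = 2.7×10⁻⁴ × 0.69 × 94 = 0.0175122 m

1.75 cm of thermosteric rise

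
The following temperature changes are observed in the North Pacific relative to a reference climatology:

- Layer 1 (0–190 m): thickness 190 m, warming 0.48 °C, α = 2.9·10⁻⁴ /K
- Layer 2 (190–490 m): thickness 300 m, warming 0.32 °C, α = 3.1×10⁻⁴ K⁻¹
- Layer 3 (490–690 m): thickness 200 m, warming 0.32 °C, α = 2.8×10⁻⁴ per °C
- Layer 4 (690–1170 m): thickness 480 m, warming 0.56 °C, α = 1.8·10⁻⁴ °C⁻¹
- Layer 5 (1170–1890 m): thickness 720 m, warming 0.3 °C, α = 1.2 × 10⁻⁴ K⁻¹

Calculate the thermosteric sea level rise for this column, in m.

0.148 m of thermosteric rise

0–190 m: 0.48 × 2.9×10⁻⁴ × 190 = 0.026448 m
3.1×10⁻⁴ × 300 × 0.32 = 0.02976 m
490–690 m: 0.32 × 2.8×10⁻⁴ × 200 = 0.01792 m
690–1170 m: 0.56 × 1.8×10⁻⁴ × 480 = 0.048384 m
Layer 5: 0.3 × 1.2×10⁻⁴ × 720 = 0.02592 m
Δh = 0.026448 + 0.02976 + 0.01792 + 0.048384 + 0.02592 = 0.148432 m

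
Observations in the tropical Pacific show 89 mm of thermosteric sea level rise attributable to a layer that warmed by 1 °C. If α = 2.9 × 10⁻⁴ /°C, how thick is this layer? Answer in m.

H = Δh/(αΔT) = 0.089 / (2.9×10⁻⁴ × 1) ≈ 306.9 m

310 m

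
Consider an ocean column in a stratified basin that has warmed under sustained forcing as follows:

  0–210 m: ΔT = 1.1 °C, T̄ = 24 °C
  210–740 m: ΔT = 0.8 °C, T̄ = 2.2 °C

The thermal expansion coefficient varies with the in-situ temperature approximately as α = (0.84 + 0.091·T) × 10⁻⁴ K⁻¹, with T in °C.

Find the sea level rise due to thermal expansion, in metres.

about 0.11 m

Layer 1: α = (0.84 + 0.091×24)×10⁻⁴ = 3.024×10⁻⁴ K⁻¹
Layer 2: α = (0.84 + 0.091×2.2)×10⁻⁴ = 1.0402×10⁻⁴ K⁻¹
Layer 1: 1.1 × 210 × 3.024×10⁻⁴ = 0.0698544 m
210–740 m: 1.0402×10⁻⁴ × 0.8 × 530 = 0.04410448 m
Δh = 0.0698544 + 0.04410448 = 0.11395888 m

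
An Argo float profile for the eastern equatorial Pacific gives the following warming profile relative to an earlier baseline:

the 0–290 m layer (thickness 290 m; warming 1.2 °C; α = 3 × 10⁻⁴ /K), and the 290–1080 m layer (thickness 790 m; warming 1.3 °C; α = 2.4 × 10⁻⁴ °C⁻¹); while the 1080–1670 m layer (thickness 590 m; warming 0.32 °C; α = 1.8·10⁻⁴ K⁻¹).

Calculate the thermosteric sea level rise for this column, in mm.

Layer 1: 290 × 3×10⁻⁴ × 1.2 = 0.10440 m
290–1080 m: 790 × 1.3 × 2.4×10⁻⁴ = 0.24648 m
Layer 3: 0.32 × 1.8×10⁻⁴ × 590 = 0.033984 m
Δh = 0.10440 + 0.24648 + 0.033984 = 0.384864 m

Δh = 385 mm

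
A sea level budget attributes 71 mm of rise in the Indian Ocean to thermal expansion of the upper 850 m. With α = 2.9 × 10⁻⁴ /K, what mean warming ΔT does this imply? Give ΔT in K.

ΔT = Δh/(αH) = 0.071 / (2.9×10⁻⁴ × 850) ≈ 0.2880 K

ΔT ≈ 0.288 K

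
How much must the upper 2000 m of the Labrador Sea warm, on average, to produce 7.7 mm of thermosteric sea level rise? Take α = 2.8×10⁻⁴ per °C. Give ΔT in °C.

about 0.0138 °C

ΔT = Δh/(αH) = 0.0077 / (2.8×10⁻⁴ × 2000) = 0.01375 °C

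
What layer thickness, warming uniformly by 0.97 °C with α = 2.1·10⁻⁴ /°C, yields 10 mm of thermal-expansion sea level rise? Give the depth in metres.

49.1 m

H = Δh/(αΔT) = 0.01 / (2.1×10⁻⁴ × 0.97) ≈ 49.09 m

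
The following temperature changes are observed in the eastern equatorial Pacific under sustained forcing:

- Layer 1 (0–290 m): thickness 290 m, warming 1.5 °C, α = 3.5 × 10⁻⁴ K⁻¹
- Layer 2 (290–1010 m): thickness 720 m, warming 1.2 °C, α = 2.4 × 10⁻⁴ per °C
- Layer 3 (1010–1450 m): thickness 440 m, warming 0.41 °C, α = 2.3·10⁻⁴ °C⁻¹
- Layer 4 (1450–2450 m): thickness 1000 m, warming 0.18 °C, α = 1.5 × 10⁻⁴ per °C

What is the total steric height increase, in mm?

Layer 1: 290 × 3.5×10⁻⁴ × 1.5 = 0.15225 m
1.2 × 720 × 2.4×10⁻⁴ = 0.20736 m
Layer 3: 0.41 × 2.3×10⁻⁴ × 440 = 0.041492 m
Layer 4: 1.5×10⁻⁴ × 0.18 × 1000 = 0.02700 m
Δh = 0.15225 + 0.20736 + 0.041492 + 0.02700 = 0.428102 m

about 428 mm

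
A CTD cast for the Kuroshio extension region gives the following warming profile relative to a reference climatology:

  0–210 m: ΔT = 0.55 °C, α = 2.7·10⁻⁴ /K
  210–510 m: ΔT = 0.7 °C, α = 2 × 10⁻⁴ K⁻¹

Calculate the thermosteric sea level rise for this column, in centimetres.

7.3 cm

Layer 1: 210 × 0.55 × 2.7×10⁻⁴ = 0.031185 m
210–510 m: 0.7 × 300 × 2×10⁻⁴ = 0.04200 m
Δh = 0.031185 + 0.04200 = 0.073185 m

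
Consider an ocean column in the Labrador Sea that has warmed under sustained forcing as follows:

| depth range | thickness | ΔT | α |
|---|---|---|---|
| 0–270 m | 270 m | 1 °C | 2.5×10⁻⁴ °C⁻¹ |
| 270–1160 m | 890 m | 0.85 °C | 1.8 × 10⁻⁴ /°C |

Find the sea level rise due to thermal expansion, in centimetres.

about 20 cm

2.5×10⁻⁴ × 1 × 270 = 0.06750 m
Layer 2: 0.85 × 890 × 1.8×10⁻⁴ = 0.13617 m
Δh = 0.06750 + 0.13617 = 0.20367 m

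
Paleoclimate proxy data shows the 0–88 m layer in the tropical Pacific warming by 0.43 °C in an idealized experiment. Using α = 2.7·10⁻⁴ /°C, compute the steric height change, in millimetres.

Δh = αΔT·H = 2.7×10⁻⁴ × 0.43 × 88 = 0.0102168 m

Δh ≈ 10.2 mm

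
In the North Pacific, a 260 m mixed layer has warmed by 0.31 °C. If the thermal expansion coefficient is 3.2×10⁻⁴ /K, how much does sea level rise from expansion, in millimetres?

Δh = αΔT·H = 3.2×10⁻⁴ × 0.31 × 260 = 0.025792 m

25.8 mm of thermosteric rise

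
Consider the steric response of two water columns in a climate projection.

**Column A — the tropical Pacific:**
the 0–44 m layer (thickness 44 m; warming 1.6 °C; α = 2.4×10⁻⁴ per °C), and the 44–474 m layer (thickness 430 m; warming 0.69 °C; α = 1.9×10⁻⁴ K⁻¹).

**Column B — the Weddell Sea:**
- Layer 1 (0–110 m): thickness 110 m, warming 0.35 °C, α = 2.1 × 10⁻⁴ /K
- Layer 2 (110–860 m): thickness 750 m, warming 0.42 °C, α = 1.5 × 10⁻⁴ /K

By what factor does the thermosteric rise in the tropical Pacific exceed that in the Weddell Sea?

a factor of 1.3

A 1.6 × 44 × 2.4×10⁻⁴ = 0.016896 m
A Layer 2: 430 × 1.9×10⁻⁴ × 0.69 = 0.056373 m
A total: 0.073269 m
B Layer 1: 110 × 0.35 × 2.1×10⁻⁴ = 0.008085 m
B 110–860 m: 750 × 1.5×10⁻⁴ × 0.42 = 0.04725 m
B total: 0.055335 m
Ratio: 0.073269 / 0.055335 ≈ 1.324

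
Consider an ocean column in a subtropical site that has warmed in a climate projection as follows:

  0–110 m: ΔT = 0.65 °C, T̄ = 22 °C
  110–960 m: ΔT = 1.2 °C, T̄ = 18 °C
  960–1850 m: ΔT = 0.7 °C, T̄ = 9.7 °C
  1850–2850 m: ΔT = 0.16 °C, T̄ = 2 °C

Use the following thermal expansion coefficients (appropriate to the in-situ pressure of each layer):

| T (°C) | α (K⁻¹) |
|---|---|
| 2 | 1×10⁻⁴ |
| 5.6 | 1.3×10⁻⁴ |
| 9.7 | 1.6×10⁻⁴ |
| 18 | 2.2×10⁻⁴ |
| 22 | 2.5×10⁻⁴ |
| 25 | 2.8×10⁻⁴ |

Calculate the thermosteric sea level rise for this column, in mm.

Layer 1 at 22 °C → α = 2.5×10⁻⁴ K⁻¹
Layer 2 at 18 °C → α = 2.2×10⁻⁴ K⁻¹
Layer 3 at 9.7 °C → α = 1.6×10⁻⁴ K⁻¹
Layer 4 at 2 °C → α = 1×10⁻⁴ K⁻¹
Layer 1: 110 × 0.65 × 2.5×10⁻⁴ = 0.017875 m
2.2×10⁻⁴ × 1.2 × 850 = 0.22440 m
1.6×10⁻⁴ × 0.7 × 890 = 0.09968 m
Layer 4: 0.16 × 1000 × 1×10⁻⁴ = 0.01600 m
Δh = 0.017875 + 0.22440 + 0.09968 + 0.01600 = 0.357955 m

358 mm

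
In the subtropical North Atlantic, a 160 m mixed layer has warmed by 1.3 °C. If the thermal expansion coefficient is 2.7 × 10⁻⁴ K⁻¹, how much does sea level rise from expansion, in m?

Δh = αΔT·H = 2.7×10⁻⁴ × 1.3 × 160 = 0.05616 m

0.0562 m of thermosteric rise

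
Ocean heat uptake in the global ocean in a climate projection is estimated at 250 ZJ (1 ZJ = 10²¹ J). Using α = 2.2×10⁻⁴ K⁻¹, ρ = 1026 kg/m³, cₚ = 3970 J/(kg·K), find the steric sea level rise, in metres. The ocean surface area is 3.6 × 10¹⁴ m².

Per unit area: Q = 250×10²¹ / (3.6×10¹⁴) ≈ 6.944×10⁸ J/m²
Δh = αQ/(ρcₚ) = 2.2×10⁻⁴ × 6.944×10⁸ / (1026 × 3970) ≈ 0.037505 m

0.0375 m of thermosteric rise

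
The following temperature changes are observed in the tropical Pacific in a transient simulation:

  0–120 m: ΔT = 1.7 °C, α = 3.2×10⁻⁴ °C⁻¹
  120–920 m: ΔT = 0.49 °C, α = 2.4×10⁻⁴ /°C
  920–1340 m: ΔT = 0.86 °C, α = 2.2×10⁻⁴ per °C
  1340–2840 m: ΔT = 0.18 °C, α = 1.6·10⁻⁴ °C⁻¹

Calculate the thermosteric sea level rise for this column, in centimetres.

28.2 cm

3.2×10⁻⁴ × 1.7 × 120 = 0.06528 m
120–920 m: 800 × 2.4×10⁻⁴ × 0.49 = 0.09408 m
420 × 2.2×10⁻⁴ × 0.86 = 0.079464 m
1.6×10⁻⁴ × 1500 × 0.18 = 0.04320 m
Δh = 0.06528 + 0.09408 + 0.079464 + 0.04320 = 0.282024 m ≈ 28.2 cm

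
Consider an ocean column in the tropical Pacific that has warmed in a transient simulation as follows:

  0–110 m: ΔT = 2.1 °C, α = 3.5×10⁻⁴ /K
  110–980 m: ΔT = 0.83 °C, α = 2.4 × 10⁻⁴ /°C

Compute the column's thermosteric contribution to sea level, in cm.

0–110 m: 2.1 × 110 × 3.5×10⁻⁴ = 0.08085 m
110–980 m: 0.83 × 2.4×10⁻⁴ × 870 = 0.173304 m
Δh = 0.08085 + 0.173304 = 0.254154 m ≈ 25 cm

Δh ≈ 25 cm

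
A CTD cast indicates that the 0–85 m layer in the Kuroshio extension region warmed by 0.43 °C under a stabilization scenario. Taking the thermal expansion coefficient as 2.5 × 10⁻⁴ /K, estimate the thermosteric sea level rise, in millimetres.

Δh = 9.14 mm

Δh = αΔT·H = 2.5×10⁻⁴ × 0.43 × 85 = 0.0091375 m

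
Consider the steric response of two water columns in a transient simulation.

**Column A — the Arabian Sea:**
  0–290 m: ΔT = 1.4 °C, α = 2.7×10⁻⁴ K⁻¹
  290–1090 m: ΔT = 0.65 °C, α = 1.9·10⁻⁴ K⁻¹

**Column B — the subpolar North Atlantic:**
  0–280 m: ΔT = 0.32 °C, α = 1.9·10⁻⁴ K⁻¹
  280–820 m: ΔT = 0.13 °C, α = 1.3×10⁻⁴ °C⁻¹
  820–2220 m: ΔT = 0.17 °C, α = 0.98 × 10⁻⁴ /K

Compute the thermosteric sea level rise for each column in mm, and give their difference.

A: 210 mm; B: 49 mm; difference 160 mm

A 0–290 m: 290 × 1.4 × 2.7×10⁻⁴ = 0.10962 m
A 0.65 × 800 × 1.9×10⁻⁴ = 0.09880 m
A total: 0.20842 m
B 0–280 m: 280 × 1.9×10⁻⁴ × 0.32 = 0.017024 m
B Layer 2: 1.3×10⁻⁴ × 0.13 × 540 = 0.009126 m
B 820–2220 m: 0.98×10⁻⁴ × 0.17 × 1400 = 0.023324 m
B total: 0.049474 m
Difference: 0.20842 − 0.049474 = 0.158946 m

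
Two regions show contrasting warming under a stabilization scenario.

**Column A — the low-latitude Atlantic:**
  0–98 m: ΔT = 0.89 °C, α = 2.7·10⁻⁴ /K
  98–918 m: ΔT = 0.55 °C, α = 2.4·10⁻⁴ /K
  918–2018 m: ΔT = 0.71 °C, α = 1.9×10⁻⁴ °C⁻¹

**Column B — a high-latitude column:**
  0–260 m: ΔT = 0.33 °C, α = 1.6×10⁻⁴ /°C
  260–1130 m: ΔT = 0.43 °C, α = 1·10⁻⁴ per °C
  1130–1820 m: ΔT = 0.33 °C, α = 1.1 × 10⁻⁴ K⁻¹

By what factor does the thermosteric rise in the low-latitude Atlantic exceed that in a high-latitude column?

A 2.7×10⁻⁴ × 98 × 0.89 = 0.0235494 m
A Layer 2: 820 × 0.55 × 2.4×10⁻⁴ = 0.10824 m
A 1.9×10⁻⁴ × 1100 × 0.71 = 0.14839 m
A total: 0.2801794 m
B Layer 1: 0.33 × 260 × 1.6×10⁻⁴ = 0.013728 m
B Layer 2: 0.43 × 1×10⁻⁴ × 870 = 0.03741 m
B 690 × 0.33 × 1.1×10⁻⁴ = 0.025047 m
B total: 0.076185 m
Ratio: 0.2801794 / 0.076185 ≈ 3.678

3.7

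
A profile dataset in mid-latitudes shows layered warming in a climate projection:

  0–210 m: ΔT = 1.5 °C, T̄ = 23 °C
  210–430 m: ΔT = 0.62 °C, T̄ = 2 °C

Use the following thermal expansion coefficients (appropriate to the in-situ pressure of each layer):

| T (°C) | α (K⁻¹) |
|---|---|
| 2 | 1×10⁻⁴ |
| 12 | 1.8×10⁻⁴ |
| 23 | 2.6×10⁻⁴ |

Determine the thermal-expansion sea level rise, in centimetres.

about 9.55 cm

Layer 1 at 23 °C → α = 2.6×10⁻⁴ K⁻¹
Layer 2 at 2 °C → α = 1×10⁻⁴ K⁻¹
Layer 1: 2.6×10⁻⁴ × 210 × 1.5 = 0.08190 m
210–430 m: 220 × 1×10⁻⁴ × 0.62 = 0.01364 m
Δh = 0.08190 + 0.01364 = 0.09554 m ≈ 9.55 cm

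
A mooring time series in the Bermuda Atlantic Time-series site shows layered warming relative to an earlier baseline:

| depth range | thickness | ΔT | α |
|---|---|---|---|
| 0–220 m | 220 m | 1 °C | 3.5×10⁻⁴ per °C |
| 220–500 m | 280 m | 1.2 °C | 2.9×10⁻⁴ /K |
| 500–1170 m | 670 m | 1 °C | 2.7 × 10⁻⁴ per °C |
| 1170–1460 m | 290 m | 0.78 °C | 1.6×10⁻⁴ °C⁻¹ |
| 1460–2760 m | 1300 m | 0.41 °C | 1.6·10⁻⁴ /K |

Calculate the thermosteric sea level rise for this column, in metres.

220 × 1 × 3.5×10⁻⁴ = 0.07700 m
220–500 m: 2.9×10⁻⁴ × 1.2 × 280 = 0.09744 m
500–1170 m: 2.7×10⁻⁴ × 1 × 670 = 0.18090 m
1170–1460 m: 0.78 × 1.6×10⁻⁴ × 290 = 0.036192 m
0.41 × 1300 × 1.6×10⁻⁴ = 0.08528 m
Δh = 0.07700 + 0.09744 + 0.18090 + 0.036192 + 0.08528 = 0.476812 m

Δh ≈ 0.48 m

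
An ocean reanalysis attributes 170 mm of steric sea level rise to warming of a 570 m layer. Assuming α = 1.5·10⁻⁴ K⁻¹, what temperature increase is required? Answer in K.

about 1.99 K

ΔT = Δh/(αH) = 0.17 / (1.5×10⁻⁴ × 570) ≈ 1.988 K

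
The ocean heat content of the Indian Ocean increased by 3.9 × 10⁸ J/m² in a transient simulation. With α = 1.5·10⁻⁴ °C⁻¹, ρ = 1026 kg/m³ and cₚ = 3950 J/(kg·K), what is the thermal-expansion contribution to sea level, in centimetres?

Δh = αQ/(ρcₚ) = 1.5×10⁻⁴ × 3.9×10⁸ / (1026 × 3950) ≈ 0.014435 m

Δh = 1.44 cm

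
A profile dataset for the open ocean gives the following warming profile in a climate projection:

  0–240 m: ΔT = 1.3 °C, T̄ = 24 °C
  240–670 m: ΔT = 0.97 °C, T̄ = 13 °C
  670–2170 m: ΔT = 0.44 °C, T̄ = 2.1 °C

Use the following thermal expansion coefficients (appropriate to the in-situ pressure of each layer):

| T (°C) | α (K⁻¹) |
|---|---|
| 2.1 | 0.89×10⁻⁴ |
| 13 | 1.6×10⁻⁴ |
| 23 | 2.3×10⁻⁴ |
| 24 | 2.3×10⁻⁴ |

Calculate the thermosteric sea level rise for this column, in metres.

Layer 1 at 24 °C → α = 2.3×10⁻⁴ K⁻¹
Layer 2 at 13 °C → α = 1.6×10⁻⁴ K⁻¹
Layer 3 at 2.1 °C → α = 0.89×10⁻⁴ K⁻¹
Layer 1: 2.3×10⁻⁴ × 1.3 × 240 = 0.07176 m
240–670 m: 0.97 × 430 × 1.6×10⁻⁴ = 0.066736 m
670–2170 m: 0.44 × 1500 × 0.89×10⁻⁴ = 0.05874 m
Δh = 0.07176 + 0.066736 + 0.05874 = 0.197236 m

0.197 m of thermosteric rise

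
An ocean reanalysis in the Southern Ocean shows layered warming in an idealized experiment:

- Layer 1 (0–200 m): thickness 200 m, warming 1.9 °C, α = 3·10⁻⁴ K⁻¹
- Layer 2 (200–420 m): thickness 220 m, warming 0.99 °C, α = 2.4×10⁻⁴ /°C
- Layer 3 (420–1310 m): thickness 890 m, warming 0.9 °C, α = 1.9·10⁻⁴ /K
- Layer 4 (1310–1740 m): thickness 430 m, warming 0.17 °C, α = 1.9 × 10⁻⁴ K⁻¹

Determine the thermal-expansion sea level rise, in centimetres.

33.2 cm

0–200 m: 3×10⁻⁴ × 200 × 1.9 = 0.11400 m
Layer 2: 0.99 × 2.4×10⁻⁴ × 220 = 0.052272 m
Layer 3: 0.9 × 890 × 1.9×10⁻⁴ = 0.15219 m
Layer 4: 430 × 0.17 × 1.9×10⁻⁴ = 0.013889 m
Δh = 0.11400 + 0.052272 + 0.15219 + 0.013889 = 0.332351 m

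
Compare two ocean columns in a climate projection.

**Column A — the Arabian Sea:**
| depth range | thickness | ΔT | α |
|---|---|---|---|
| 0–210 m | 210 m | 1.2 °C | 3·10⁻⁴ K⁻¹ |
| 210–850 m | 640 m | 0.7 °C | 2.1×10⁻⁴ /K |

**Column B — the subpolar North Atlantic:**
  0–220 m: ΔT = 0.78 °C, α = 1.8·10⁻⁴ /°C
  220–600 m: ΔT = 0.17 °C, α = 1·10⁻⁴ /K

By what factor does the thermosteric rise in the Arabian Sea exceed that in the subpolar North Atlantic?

A Layer 1: 210 × 1.2 × 3×10⁻⁴ = 0.07560 m
A 640 × 2.1×10⁻⁴ × 0.7 = 0.09408 m
A total: 0.16968 m
B 0.78 × 1.8×10⁻⁴ × 220 = 0.030888 m
B 380 × 1×10⁻⁴ × 0.17 = 0.00646 m
B total: 0.037348 m
Ratio: 0.16968 / 0.037348 ≈ 4.543

a factor of 4.54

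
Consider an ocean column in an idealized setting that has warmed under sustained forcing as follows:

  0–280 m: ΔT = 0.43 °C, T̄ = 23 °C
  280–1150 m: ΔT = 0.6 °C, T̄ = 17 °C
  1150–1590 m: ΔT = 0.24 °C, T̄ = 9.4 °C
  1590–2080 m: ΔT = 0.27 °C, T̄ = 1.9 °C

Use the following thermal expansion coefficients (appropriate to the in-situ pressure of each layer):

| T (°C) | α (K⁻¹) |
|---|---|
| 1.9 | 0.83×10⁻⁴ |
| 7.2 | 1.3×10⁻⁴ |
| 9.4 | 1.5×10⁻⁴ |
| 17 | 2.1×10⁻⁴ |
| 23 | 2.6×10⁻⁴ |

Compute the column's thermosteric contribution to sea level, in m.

Layer 1 at 23 °C → α = 2.6×10⁻⁴ K⁻¹
Layer 2 at 17 °C → α = 2.1×10⁻⁴ K⁻¹
Layer 3 at 9.4 °C → α = 1.5×10⁻⁴ K⁻¹
Layer 4 at 1.9 °C → α = 0.83×10⁻⁴ K⁻¹
280 × 0.43 × 2.6×10⁻⁴ = 0.031304 m
0.6 × 870 × 2.1×10⁻⁴ = 0.10962 m
0.24 × 440 × 1.5×10⁻⁴ = 0.01584 m
1590–2080 m: 490 × 0.27 × 0.83×10⁻⁴ = 0.0109809 m
Δh = 0.031304 + 0.10962 + 0.01584 + 0.0109809 = 0.1677449 m

0.168 m of thermosteric rise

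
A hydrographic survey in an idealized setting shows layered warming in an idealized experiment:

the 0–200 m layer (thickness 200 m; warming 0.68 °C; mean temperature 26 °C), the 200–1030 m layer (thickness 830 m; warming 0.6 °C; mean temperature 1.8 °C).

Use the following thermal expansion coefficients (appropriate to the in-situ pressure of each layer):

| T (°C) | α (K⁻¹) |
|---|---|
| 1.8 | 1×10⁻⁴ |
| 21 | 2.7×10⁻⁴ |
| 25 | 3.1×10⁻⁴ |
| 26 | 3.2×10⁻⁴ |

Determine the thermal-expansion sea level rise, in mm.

93 mm

Layer 1 at 26 °C → α = 3.2×10⁻⁴ K⁻¹
Layer 2 at 1.8 °C → α = 1×10⁻⁴ K⁻¹
Layer 1: 3.2×10⁻⁴ × 0.68 × 200 = 0.04352 m
Layer 2: 1×10⁻⁴ × 0.6 × 830 = 0.04980 m
Δh = 0.04352 + 0.04980 = 0.09332 m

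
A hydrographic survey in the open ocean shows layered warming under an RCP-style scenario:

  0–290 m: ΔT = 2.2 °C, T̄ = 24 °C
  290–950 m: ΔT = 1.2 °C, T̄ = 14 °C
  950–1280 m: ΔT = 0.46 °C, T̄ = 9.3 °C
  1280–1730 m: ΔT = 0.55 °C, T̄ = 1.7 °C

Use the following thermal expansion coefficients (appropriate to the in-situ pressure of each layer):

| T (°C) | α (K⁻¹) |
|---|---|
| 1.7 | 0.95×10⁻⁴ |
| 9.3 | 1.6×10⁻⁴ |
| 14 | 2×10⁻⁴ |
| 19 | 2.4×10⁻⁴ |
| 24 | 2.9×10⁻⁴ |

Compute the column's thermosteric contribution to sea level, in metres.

Layer 1 at 24 °C → α = 2.9×10⁻⁴ K⁻¹
Layer 2 at 14 °C → α = 2×10⁻⁴ K⁻¹
Layer 3 at 9.3 °C → α = 1.6×10⁻⁴ K⁻¹
Layer 4 at 1.7 °C → α = 0.95×10⁻⁴ K⁻¹
0–290 m: 2.9×10⁻⁴ × 290 × 2.2 = 0.18502 m
660 × 1.2 × 2×10⁻⁴ = 0.15840 m
330 × 0.46 × 1.6×10⁻⁴ = 0.024288 m
Layer 4: 0.55 × 0.95×10⁻⁴ × 450 = 0.0235125 m
Δh = 0.18502 + 0.15840 + 0.024288 + 0.0235125 = 0.3912205 m

about 0.391 m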